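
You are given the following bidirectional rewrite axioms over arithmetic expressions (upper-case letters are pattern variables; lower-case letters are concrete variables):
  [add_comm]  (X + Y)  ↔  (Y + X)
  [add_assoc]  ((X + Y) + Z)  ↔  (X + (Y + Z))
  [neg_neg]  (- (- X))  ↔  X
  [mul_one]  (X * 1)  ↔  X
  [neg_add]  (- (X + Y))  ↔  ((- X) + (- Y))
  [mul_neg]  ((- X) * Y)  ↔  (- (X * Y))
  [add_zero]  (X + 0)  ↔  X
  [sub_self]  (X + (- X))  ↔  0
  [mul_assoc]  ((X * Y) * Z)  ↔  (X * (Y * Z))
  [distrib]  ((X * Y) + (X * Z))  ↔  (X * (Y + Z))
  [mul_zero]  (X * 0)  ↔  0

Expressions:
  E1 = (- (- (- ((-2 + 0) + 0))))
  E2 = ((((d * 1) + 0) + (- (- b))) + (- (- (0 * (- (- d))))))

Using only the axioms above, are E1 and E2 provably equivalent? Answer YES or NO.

NO

All listed rules preserve value, hence provable equivalence implies equal values everywhere; look for a separating assignment.
b=0, d=0 gives E1 ↦ 2, E2 ↦ 0; values differ ⇒ not provably equivalent.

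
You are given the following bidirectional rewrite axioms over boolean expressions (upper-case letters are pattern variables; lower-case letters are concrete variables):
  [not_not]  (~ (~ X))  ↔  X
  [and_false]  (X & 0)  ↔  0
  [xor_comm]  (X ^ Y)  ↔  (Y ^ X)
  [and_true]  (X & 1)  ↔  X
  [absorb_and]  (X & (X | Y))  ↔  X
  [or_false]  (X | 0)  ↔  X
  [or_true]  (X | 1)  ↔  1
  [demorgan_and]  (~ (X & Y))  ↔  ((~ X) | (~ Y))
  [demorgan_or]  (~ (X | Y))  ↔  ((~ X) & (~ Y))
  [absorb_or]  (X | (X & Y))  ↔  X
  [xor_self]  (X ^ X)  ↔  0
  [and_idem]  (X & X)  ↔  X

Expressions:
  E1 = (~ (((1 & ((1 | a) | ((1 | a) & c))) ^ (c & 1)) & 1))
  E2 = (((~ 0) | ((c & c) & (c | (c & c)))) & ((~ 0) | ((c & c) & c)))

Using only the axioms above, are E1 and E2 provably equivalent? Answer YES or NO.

All listed rules preserve value, hence provable equivalence implies equal values everywhere; look for a separating assignment.
a=0, c=0 gives E1 ↦ 0, E2 ↦ 1; values differ ⇒ not provably equivalent.

NO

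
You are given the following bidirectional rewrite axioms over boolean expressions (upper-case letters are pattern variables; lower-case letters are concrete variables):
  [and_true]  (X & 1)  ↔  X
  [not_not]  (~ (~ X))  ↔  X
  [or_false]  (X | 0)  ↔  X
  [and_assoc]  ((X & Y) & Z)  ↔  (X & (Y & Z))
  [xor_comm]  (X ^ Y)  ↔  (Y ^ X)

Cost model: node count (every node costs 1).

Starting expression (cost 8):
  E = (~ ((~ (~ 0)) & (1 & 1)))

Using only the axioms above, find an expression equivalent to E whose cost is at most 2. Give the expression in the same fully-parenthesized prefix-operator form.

step 1: not_not (→) rewrites (~ (~ 0)) into 0, now (~ (0 & (1 & 1)))
step 2: and_true (→) rewrites (1 & 1) into 1, now (~ (0 & 1))
step 3: and_true (→) rewrites (0 & 1) into 0, reaching cost 2 (bound 2)

(~ 0)   [cost 2]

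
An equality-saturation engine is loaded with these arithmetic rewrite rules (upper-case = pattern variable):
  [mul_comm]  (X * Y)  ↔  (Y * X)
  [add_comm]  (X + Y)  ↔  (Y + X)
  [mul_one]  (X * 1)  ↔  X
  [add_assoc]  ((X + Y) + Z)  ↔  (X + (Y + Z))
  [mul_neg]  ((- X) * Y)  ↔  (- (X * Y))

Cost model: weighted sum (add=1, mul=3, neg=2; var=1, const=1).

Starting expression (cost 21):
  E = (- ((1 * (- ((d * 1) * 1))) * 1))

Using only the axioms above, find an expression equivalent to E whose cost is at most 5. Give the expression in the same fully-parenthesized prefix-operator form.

step 1: mul_one (→) rewrites ((d * 1) * 1) into (d * 1), now (- ((1 * (- (d * 1))) * 1))
step 2: mul_one (→) rewrites ((1 * (- (d * 1))) * 1) into (1 * (- (d * 1))), now (- (1 * (- (d * 1))))
step 3: mul_one (→) rewrites (d * 1) into d, now (- (1 * (- d)))
step 4: mul_comm (→) rewrites (1 * (- d)) into ((- d) * 1), now (- ((- d) * 1))
step 5: mul_neg (→) rewrites ((- d) * 1) into (- (d * 1)), now (- (- (d * 1)))
step 6: mul_one (→) rewrites (d * 1) into d, reaching cost 5 (bound 5)

(- (- d))   [cost 5]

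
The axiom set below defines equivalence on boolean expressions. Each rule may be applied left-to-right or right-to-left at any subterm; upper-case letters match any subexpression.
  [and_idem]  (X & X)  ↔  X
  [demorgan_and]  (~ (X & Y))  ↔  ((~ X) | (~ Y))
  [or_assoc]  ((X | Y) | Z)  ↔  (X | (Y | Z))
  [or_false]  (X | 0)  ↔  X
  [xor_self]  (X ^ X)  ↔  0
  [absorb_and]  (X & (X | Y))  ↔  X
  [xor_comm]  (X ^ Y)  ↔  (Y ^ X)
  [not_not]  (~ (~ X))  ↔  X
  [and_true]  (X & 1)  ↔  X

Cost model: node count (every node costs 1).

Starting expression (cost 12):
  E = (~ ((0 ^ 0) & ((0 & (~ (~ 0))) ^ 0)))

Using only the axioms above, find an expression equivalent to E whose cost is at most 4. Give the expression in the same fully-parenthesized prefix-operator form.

step 1: not_not (→) rewrites (~ (~ 0)) into 0, now (~ ((0 ^ 0) & ((0 & 0) ^ 0)))
step 2: and_idem (→) rewrites (0 & 0) into 0, now (~ ((0 ^ 0) & (0 ^ 0)))
step 3: and_idem (→) rewrites ((0 ^ 0) & (0 ^ 0)) into (0 ^ 0), reaching cost 4 (bound 4)

(~ (0 ^ 0))   [cost 4]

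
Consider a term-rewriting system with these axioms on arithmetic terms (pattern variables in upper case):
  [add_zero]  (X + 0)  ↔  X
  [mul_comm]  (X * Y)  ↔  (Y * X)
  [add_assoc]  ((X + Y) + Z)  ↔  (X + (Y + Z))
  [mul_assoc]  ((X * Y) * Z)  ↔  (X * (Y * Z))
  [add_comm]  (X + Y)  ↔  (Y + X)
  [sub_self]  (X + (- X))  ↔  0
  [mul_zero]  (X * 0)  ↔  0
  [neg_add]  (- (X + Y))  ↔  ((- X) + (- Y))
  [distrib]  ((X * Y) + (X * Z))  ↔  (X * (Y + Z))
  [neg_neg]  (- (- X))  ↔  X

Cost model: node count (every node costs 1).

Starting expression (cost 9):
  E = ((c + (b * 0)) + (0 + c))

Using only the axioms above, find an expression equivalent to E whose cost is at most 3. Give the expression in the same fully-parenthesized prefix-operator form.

step 1: mul_zero (→) rewrites (b * 0) into 0, now ((c + 0) + (0 + c))
step 2: add_zero (→) rewrites (c + 0) into c, now (c + (0 + c))
step 3: add_comm (→) rewrites (0 + c) into (c + 0), now (c + (c + 0))
step 4: add_zero (→) rewrites (c + 0) into c, reaching cost 3 (bound 3)

(c + c)   [cost 3]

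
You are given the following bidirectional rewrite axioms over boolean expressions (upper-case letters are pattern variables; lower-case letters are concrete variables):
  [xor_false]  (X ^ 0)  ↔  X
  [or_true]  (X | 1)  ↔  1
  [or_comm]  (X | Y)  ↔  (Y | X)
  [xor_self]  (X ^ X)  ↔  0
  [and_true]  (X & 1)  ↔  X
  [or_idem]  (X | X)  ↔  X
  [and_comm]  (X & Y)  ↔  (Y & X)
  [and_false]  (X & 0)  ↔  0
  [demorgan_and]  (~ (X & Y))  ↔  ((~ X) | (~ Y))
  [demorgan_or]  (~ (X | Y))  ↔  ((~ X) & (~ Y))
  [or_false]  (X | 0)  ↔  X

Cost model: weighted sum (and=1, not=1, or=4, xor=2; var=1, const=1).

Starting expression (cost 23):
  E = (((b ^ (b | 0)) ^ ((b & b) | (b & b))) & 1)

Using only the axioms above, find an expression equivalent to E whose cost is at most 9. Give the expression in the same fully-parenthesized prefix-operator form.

((b ^ b) ^ (b & b))   [cost 9]

(1) ((b & b) | (b & b))  =[or_idem →]=  (b & b)    ⊢ (((b ^ (b | 0)) ^ (b & b)) & 1)
(2) (b | 0)  =[or_false →]=  b    ⊢ (((b ^ b) ^ (b & b)) & 1)
(3) (((b ^ b) ^ (b & b)) & 1)  =[and_true →]=  ((b ^ b) ^ (b & b))    ⊢ cost 9, within 9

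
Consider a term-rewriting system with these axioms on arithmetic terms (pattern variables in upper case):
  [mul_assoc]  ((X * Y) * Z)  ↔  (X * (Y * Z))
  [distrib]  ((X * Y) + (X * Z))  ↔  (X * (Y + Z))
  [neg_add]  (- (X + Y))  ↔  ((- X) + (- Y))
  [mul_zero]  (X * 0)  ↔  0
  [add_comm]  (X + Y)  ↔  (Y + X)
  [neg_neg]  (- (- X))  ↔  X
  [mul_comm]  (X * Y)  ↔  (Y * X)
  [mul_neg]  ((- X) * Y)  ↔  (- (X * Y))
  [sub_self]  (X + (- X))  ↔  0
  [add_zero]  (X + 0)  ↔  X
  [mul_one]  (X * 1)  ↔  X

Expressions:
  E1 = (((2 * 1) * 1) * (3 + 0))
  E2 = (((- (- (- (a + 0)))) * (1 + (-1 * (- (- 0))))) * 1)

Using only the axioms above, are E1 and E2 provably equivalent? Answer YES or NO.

Every axiom is a valid identity, so a rewrite proof would force E1 and E2 to agree under every assignment.
At a=0: E1 = 6 but E2 = 0; they differ, so no derivation exists.

NO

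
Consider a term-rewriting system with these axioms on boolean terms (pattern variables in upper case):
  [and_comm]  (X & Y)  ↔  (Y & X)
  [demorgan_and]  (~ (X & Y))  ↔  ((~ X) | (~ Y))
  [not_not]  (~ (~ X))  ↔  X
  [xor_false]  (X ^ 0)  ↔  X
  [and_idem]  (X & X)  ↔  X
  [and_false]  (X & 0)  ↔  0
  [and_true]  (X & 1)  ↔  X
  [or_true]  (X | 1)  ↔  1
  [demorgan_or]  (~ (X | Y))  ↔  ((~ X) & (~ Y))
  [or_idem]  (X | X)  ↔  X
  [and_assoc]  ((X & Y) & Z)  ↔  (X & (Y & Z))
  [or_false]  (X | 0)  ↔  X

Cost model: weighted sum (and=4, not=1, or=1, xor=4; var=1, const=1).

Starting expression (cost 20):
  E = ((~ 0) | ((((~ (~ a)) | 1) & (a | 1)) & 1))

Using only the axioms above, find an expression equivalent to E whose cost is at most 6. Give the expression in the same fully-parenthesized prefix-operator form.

((~ 0) | (a | 1))   [cost 6]

(1) ((((~ (~ a)) | 1) & (a | 1)) & 1)  =[and_true →]=  (((~ (~ a)) | 1) & (a | 1))    ⊢ ((~ 0) | (((~ (~ a)) | 1) & (a | 1)))
(2) (~ (~ a))  =[not_not →]=  a    ⊢ ((~ 0) | ((a | 1) & (a | 1)))
(3) ((a | 1) & (a | 1))  =[and_idem →]=  (a | 1)    ⊢ cost 6, within 6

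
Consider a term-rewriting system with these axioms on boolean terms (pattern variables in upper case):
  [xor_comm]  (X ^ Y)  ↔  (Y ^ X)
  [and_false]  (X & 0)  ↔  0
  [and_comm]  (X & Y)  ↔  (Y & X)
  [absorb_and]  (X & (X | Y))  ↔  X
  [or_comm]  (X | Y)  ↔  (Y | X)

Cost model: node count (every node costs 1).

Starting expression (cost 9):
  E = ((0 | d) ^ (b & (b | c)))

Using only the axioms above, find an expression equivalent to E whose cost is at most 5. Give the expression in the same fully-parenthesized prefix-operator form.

(1) (b & (b | c))  =[absorb_and →]=  b    ⊢ cost 5, within 5

((0 | d) ^ b)   [cost 5]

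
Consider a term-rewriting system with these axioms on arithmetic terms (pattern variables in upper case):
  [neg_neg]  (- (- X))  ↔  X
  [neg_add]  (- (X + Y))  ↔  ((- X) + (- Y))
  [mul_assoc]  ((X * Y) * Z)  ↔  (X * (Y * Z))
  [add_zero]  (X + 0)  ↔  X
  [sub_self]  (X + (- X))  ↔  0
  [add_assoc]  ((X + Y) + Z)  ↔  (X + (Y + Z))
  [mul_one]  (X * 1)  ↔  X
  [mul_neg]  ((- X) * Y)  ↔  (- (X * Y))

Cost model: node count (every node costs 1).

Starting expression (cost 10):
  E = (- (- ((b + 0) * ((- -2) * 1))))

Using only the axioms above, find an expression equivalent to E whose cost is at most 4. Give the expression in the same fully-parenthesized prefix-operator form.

(b * (- -2))   [cost 4]

1. [add_zero →] (b + 0)  →  b;  E = (- (- (b * ((- -2) * 1))))
2. [mul_one →] ((- -2) * 1)  →  (- -2);  E = (- (- (b * (- -2))))
3. [neg_neg →] (- (- (b * (- -2))))  →  (b * (- -2));  cost 4 ≤ 4, done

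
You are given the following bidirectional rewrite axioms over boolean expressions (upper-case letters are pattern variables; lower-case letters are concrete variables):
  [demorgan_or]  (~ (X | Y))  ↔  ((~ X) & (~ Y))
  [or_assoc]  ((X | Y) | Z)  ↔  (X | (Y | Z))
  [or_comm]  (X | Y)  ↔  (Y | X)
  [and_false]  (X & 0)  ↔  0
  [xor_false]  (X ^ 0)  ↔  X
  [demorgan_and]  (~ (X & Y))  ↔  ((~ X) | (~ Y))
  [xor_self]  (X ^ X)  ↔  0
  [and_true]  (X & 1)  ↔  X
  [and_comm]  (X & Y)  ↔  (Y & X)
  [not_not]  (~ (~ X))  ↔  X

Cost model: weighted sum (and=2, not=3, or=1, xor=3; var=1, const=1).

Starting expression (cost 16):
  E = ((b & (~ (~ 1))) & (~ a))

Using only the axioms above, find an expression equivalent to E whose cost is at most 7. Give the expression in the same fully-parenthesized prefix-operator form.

(b & (~ a))   [cost 7]

(1) (~ (~ 1))  =[not_not →]=  1    ⊢ ((b & 1) & (~ a))
(2) (b & 1)  =[and_true →]=  b    ⊢ cost 7, within 7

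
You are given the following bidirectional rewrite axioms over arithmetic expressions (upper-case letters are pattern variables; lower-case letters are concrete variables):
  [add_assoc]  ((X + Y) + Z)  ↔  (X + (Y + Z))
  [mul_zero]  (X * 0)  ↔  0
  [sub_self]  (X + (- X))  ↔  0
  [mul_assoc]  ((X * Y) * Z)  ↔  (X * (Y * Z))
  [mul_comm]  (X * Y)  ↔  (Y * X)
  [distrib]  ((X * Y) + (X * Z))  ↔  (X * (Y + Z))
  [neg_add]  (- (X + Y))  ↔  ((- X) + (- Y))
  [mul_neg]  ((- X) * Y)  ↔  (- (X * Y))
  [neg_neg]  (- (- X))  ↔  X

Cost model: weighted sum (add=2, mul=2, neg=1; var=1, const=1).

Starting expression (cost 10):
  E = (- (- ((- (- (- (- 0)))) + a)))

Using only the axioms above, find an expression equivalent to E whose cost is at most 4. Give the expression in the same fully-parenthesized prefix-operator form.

(0 + a)   [cost 4]

(1) (- (- ((- (- (- (- 0)))) + a)))  =[neg_neg →]=  ((- (- (- (- 0)))) + a)
(2) (- (- (- (- 0))))  =[neg_neg →]=  (- (- 0))    ⊢ ((- (- 0)) + a)
(3) (- (- 0))  =[neg_neg →]=  0    ⊢ cost 4, within 4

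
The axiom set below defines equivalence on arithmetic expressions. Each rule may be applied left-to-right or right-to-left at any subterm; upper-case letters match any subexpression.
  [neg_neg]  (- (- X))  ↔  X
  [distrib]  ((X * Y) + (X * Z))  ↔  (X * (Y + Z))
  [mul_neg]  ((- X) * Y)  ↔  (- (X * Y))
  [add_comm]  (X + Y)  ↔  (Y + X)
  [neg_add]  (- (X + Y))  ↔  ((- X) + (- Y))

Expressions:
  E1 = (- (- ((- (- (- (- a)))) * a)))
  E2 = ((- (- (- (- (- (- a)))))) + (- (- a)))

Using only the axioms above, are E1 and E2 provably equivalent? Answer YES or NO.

All listed rules preserve value, hence provable equivalence implies equal values everywhere; look for a separating assignment.
a=1 gives E1 ↦ 1, E2 ↦ 2; values differ ⇒ not provably equivalent.

NO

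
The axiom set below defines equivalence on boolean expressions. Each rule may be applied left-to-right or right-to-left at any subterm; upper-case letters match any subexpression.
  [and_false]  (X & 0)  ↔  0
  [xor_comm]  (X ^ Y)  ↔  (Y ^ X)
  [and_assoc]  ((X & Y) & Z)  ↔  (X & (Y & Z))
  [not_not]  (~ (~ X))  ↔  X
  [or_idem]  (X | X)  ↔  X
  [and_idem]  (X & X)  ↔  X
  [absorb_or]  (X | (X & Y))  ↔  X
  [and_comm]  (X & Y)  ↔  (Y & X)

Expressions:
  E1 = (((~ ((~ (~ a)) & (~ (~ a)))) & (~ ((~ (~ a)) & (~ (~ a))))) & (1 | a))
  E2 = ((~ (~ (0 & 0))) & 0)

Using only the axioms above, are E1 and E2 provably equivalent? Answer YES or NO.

Every axiom is a valid identity, so a rewrite proof would force E1 and E2 to agree under every assignment.
At a=0: E1 = 1 but E2 = 0; they differ, so no derivation exists.

NO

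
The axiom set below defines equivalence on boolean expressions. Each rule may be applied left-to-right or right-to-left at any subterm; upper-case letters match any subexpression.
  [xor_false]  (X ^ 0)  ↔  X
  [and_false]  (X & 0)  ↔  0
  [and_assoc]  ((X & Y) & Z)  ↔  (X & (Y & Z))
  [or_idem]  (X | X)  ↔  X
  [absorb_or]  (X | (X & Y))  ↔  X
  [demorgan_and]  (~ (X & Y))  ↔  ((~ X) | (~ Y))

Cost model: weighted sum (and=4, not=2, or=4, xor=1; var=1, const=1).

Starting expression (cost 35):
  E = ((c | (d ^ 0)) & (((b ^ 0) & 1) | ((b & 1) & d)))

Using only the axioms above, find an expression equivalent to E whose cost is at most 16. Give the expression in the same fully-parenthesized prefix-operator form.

((c | d) & (b & 1))   [cost 16]

step 1: xor_false (→) rewrites (b ^ 0) into b, now ((c | (d ^ 0)) & ((b & 1) | ((b & 1) & d)))
step 2: absorb_or (→) rewrites ((b & 1) | ((b & 1) & d)) into (b & 1), now ((c | (d ^ 0)) & (b & 1))
step 3: xor_false (→) rewrites (d ^ 0) into d, reaching cost 16 (bound 16)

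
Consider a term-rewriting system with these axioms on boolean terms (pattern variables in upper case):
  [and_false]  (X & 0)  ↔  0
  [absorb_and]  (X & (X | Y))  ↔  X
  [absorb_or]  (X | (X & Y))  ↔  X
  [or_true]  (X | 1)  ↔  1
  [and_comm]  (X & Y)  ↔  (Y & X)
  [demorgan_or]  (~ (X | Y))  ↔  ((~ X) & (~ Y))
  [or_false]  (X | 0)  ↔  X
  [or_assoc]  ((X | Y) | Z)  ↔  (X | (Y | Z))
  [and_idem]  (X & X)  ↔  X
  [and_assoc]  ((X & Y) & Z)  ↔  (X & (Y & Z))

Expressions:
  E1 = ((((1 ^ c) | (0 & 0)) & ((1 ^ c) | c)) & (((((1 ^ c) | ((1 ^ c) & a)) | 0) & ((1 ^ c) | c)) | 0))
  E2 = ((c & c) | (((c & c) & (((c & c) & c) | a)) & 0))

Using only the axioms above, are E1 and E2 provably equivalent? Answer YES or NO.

NO

Every axiom is a valid identity, so a rewrite proof would force E1 and E2 to agree under every assignment.
At a=0, c=0: E1 = 1 but E2 = 0; they differ, so no derivation exists.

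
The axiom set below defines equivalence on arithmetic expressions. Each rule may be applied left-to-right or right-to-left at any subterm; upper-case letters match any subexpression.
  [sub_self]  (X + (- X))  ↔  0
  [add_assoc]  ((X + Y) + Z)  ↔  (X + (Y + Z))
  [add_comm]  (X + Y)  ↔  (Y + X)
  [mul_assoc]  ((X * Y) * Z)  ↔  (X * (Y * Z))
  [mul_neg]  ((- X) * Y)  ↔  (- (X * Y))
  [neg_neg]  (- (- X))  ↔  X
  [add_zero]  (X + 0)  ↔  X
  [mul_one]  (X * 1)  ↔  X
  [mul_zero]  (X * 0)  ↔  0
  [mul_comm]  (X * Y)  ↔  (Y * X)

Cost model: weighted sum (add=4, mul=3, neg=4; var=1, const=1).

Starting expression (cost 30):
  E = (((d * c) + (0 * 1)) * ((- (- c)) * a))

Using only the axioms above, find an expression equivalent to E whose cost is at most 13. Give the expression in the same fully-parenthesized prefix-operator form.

(1) (- (- c))  =[neg_neg →]=  c    ⊢ (((d * c) + (0 * 1)) * (c * a))
(2) (0 * 1)  =[mul_one →]=  0    ⊢ (((d * c) + 0) * (c * a))
(3) ((d * c) + 0)  =[add_zero →]=  (d * c)    ⊢ cost 13, within 13

((d * c) * (c * a))   [cost 13]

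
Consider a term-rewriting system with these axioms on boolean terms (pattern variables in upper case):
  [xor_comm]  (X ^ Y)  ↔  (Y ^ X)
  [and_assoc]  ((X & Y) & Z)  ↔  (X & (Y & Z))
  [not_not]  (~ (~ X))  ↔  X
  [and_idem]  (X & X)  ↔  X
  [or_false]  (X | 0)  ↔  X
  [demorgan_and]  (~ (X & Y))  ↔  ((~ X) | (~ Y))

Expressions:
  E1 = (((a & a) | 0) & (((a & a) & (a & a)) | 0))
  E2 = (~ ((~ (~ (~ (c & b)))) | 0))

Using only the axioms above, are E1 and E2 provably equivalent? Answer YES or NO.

Every axiom is a valid identity, so a rewrite proof would force E1 and E2 to agree under every assignment.
At a=0, b=1, c=1: E1 = 0 but E2 = 1; they differ, so no derivation exists.

NO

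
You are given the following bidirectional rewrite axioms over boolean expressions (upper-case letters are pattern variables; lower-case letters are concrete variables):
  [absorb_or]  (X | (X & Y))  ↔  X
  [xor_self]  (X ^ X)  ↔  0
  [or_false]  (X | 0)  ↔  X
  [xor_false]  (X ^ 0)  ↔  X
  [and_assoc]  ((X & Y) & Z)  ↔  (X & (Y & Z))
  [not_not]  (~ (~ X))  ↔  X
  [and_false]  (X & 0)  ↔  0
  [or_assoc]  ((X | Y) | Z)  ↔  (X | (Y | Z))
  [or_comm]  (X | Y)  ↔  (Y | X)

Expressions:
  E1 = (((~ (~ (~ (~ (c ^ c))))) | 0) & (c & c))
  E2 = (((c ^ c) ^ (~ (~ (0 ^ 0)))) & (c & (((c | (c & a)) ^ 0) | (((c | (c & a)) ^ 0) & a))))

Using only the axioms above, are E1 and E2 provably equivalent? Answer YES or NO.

YES

1. [not_not →] (~ (~ (~ (c ^ c))))  →  (~ (c ^ c));  E1 = (((~ (~ (c ^ c))) | 0) & (c & c))
2. [or_false →] ((~ (~ (c ^ c))) | 0)  →  (~ (~ (c ^ c)));  E1 = ((~ (~ (c ^ c))) & (c & c))
3. [not_not →] (~ (~ (c ^ c)))  →  (c ^ c);  E1 = ((c ^ c) & (c & c))
4. [absorb_or ←] c  →  (c | (c & a));  E1 = ((c ^ c) & (c & (c | (c & a))))
5. [xor_false ←] (c ^ c)  →  ((c ^ c) ^ 0);  E1 = (((c ^ c) ^ 0) & (c & (c | (c & a))))
6. [xor_false ←] (c | (c & a))  →  ((c | (c & a)) ^ 0);  E1 = (((c ^ c) ^ 0) & (c & ((c | (c & a)) ^ 0)))
7. [xor_false ←] 0  →  (0 ^ 0);  E1 = (((c ^ c) ^ (0 ^ 0)) & (c & ((c | (c & a)) ^ 0)))
8. [not_not ←] (0 ^ 0)  →  (~ (~ (0 ^ 0)));  E1 = (((c ^ c) ^ (~ (~ (0 ^ 0)))) & (c & ((c | (c & a)) ^ 0)))
9. [absorb_or ←] ((c | (c & a)) ^ 0)  →  (((c | (c & a)) ^ 0) | (((c | (c & a)) ^ 0) & a));  this is E2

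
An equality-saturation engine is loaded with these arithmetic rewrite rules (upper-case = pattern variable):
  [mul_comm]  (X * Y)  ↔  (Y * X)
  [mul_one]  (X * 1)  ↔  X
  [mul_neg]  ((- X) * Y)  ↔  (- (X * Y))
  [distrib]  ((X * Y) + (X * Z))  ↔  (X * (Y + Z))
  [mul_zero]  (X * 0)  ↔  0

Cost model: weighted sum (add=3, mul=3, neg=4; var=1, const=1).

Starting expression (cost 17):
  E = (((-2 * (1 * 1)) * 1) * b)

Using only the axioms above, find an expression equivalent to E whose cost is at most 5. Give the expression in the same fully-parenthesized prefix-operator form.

1. [mul_one →] (1 * 1)  →  1;  E = (((-2 * 1) * 1) * b)
2. [mul_one →] ((-2 * 1) * 1)  →  (-2 * 1);  E = ((-2 * 1) * b)
3. [mul_one →] (-2 * 1)  →  -2;  cost 5 ≤ 5, done

(-2 * b)   [cost 5]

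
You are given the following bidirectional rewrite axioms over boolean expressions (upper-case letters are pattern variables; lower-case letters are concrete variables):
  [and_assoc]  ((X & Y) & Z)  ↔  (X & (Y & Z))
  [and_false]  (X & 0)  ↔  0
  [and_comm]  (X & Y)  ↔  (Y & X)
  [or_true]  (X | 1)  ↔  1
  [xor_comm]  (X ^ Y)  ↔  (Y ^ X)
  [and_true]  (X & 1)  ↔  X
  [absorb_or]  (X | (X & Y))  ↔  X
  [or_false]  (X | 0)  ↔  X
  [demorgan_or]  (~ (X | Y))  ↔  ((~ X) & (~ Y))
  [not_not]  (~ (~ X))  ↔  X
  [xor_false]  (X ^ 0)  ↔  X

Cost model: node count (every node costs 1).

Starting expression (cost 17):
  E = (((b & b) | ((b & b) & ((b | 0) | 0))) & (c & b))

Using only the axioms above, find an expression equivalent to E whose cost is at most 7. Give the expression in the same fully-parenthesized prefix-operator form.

(1) ((b | 0) | 0)  =[or_false →]=  (b | 0)    ⊢ (((b & b) | ((b & b) & (b | 0))) & (c & b))
(2) (b | 0)  =[or_false →]=  b    ⊢ (((b & b) | ((b & b) & b)) & (c & b))
(3) ((b & b) | ((b & b) & b))  =[absorb_or →]=  (b & b)    ⊢ cost 7, within 7

((b & b) & (c & b))   [cost 7]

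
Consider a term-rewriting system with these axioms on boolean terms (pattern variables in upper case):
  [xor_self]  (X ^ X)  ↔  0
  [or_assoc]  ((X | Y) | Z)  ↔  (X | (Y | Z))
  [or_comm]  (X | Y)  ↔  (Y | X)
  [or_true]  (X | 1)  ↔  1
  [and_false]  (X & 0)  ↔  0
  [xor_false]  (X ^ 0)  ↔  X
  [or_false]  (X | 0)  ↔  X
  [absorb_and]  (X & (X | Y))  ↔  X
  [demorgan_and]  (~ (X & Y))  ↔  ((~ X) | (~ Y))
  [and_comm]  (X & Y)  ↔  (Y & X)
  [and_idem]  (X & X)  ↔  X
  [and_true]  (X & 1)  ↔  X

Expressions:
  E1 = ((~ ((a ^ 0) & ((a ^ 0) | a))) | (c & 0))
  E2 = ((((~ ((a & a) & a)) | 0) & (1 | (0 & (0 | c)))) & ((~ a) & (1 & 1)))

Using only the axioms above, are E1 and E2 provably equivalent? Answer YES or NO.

step 1: absorb_and (→) rewrites ((a ^ 0) & ((a ^ 0) | a)) into (a ^ 0), now ((~ (a ^ 0)) | (c & 0))
step 2: xor_false (→) rewrites (a ^ 0) into a, now ((~ a) | (c & 0))
step 3: and_false (→) rewrites (c & 0) into 0, now ((~ a) | 0)
step 4: or_false (→) rewrites ((~ a) | 0) into (~ a)
step 5: and_true (←) rewrites (~ a) into ((~ a) & 1)
step 6: and_idem (←) rewrites ((~ a) & 1) into (((~ a) & 1) & ((~ a) & 1))
step 7: and_idem (←) rewrites 1 into (1 & 1), now (((~ a) & 1) & ((~ a) & (1 & 1)))
step 8: and_idem (←) rewrites a into (a & a), now (((~ (a & a)) & 1) & ((~ a) & (1 & 1)))
step 9: or_false (←) rewrites (~ (a & a)) into ((~ (a & a)) | 0), now ((((~ (a & a)) | 0) & 1) & ((~ a) & (1 & 1)))
step 10: or_false (←) rewrites 1 into (1 | 0), now ((((~ (a & a)) | 0) & (1 | 0)) & ((~ a) & (1 & 1)))
step 11: absorb_and (←) rewrites 0 into (0 & (0 | c)), now ((((~ (a & a)) | 0) & (1 | (0 & (0 | c)))) & ((~ a) & (1 & 1)))
step 12: and_idem (←) rewrites a into (a & a), which is E2

YES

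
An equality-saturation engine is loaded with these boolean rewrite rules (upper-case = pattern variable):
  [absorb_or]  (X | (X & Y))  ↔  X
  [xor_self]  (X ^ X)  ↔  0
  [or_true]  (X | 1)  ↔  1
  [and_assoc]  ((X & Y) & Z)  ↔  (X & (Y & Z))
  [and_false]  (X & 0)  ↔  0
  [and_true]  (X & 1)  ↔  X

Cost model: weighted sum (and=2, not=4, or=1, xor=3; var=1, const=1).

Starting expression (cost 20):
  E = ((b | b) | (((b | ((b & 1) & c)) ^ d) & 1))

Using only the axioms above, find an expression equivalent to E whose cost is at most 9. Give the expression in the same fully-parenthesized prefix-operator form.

((b | b) | (b ^ d))   [cost 9]

step 1: and_true (→) rewrites (((b | ((b & 1) & c)) ^ d) & 1) into ((b | ((b & 1) & c)) ^ d), now ((b | b) | ((b | ((b & 1) & c)) ^ d))
step 2: and_true (→) rewrites (b & 1) into b, now ((b | b) | ((b | (b & c)) ^ d))
step 3: absorb_or (→) rewrites (b | (b & c)) into b, reaching cost 9 (bound 9)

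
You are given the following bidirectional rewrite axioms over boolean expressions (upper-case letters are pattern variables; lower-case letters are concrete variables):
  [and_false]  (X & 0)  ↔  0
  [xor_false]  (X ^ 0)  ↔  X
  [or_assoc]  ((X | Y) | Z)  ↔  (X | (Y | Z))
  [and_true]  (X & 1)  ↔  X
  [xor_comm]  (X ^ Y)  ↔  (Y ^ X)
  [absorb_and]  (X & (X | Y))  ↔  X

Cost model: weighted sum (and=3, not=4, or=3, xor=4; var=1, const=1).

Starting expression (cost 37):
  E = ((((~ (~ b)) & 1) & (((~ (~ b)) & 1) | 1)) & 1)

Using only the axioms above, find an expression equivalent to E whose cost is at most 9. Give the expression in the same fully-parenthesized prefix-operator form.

(~ (~ b))   [cost 9]

(1) ((((~ (~ b)) & 1) & (((~ (~ b)) & 1) | 1)) & 1)  =[and_true →]=  (((~ (~ b)) & 1) & (((~ (~ b)) & 1) | 1))
(2) (((~ (~ b)) & 1) & (((~ (~ b)) & 1) | 1))  =[absorb_and →]=  ((~ (~ b)) & 1)
(3) ((~ (~ b)) & 1)  =[and_true →]=  (~ (~ b))    ⊢ cost 9, within 9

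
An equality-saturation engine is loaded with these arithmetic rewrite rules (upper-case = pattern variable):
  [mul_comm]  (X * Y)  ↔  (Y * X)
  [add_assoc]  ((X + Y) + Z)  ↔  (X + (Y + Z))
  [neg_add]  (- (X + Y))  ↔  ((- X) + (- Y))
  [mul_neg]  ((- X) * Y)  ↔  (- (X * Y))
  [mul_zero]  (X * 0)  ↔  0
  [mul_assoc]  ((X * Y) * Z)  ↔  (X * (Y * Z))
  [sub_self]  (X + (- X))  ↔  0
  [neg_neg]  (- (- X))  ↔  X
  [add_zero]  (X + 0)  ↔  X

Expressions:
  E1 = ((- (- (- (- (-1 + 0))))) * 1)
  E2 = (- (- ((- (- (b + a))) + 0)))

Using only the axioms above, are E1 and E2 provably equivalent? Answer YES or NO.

NO

Every axiom is a valid identity, so a rewrite proof would force E1 and E2 to agree under every assignment.
At a=0, b=0: E1 = -1 but E2 = 0; they differ, so no derivation exists.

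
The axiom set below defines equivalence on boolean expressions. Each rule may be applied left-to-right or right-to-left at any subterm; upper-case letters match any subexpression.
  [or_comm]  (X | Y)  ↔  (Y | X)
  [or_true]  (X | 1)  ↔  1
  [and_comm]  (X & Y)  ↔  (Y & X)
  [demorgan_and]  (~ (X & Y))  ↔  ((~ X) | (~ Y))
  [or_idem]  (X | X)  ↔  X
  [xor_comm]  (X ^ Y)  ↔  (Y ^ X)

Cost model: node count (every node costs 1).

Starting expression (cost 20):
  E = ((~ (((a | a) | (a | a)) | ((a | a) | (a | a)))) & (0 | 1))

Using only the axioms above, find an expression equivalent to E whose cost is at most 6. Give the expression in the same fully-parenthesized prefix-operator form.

((~ a) & (0 | 1))   [cost 6]

step 1: or_idem (→) rewrites (((a | a) | (a | a)) | ((a | a) | (a | a))) into ((a | a) | (a | a)), now ((~ ((a | a) | (a | a))) & (0 | 1))
step 2: or_idem (→) rewrites ((a | a) | (a | a)) into (a | a), now ((~ (a | a)) & (0 | 1))
step 3: or_idem (→) rewrites (a | a) into a, reaching cost 6 (bound 6)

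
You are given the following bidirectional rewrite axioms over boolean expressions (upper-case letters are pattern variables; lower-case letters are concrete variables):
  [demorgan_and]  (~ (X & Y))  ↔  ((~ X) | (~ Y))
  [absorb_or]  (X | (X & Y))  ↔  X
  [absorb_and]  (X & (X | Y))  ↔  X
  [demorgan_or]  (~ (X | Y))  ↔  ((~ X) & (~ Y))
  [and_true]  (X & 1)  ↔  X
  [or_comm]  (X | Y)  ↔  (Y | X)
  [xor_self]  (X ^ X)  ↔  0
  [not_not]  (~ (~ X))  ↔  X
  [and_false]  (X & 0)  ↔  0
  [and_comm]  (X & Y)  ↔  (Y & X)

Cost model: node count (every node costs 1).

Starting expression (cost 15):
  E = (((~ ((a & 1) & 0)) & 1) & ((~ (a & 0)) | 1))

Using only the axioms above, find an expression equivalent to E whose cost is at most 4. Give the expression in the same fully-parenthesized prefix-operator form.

(~ (a & 0))   [cost 4]

(1) (a & 1)  =[and_true →]=  a    ⊢ (((~ (a & 0)) & 1) & ((~ (a & 0)) | 1))
(2) ((~ (a & 0)) & 1)  =[and_true →]=  (~ (a & 0))    ⊢ ((~ (a & 0)) & ((~ (a & 0)) | 1))
(3) ((~ (a & 0)) & ((~ (a & 0)) | 1))  =[absorb_and →]=  (~ (a & 0))    ⊢ cost 4, within 4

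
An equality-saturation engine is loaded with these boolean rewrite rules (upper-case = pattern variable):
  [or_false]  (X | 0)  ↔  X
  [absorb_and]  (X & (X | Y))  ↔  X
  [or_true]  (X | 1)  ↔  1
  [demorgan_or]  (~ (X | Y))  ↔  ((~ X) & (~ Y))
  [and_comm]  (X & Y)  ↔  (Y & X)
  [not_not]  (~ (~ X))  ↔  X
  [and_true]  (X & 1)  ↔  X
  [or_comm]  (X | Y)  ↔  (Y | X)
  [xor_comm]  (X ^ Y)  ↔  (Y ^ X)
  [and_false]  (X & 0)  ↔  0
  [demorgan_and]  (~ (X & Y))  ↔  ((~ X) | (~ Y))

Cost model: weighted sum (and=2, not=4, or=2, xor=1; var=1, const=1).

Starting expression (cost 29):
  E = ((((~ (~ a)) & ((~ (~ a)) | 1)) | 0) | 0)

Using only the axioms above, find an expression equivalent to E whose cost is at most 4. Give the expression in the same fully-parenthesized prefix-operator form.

(a | 0)   [cost 4]

(1) ((~ (~ a)) & ((~ (~ a)) | 1))  =[absorb_and →]=  (~ (~ a))    ⊢ (((~ (~ a)) | 0) | 0)
(2) (~ (~ a))  =[not_not →]=  a    ⊢ ((a | 0) | 0)
(3) ((a | 0) | 0)  =[or_false →]=  (a | 0)    ⊢ cost 4, within 4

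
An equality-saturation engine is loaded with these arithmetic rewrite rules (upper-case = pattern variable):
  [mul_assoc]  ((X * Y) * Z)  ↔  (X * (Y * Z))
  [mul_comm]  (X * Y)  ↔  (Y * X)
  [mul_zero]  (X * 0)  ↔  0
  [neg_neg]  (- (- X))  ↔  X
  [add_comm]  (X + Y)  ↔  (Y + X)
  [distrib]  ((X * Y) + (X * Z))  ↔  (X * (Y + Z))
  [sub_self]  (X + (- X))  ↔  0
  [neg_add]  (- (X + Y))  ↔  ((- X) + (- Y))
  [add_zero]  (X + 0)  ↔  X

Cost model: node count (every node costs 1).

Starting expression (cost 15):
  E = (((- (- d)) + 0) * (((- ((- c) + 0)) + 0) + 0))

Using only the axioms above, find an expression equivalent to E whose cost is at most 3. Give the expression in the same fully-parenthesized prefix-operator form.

(d * c)   [cost 3]

step 1: add_zero (→) rewrites ((- c) + 0) into (- c), now (((- (- d)) + 0) * (((- (- c)) + 0) + 0))
step 2: add_zero (→) rewrites ((- (- c)) + 0) into (- (- c)), now (((- (- d)) + 0) * ((- (- c)) + 0))
step 3: add_zero (→) rewrites ((- (- c)) + 0) into (- (- c)), now (((- (- d)) + 0) * (- (- c)))
step 4: neg_neg (→) rewrites (- (- c)) into c, now (((- (- d)) + 0) * c)
step 5: add_zero (→) rewrites ((- (- d)) + 0) into (- (- d)), now ((- (- d)) * c)
step 6: neg_neg (→) rewrites (- (- d)) into d, reaching cost 3 (bound 3)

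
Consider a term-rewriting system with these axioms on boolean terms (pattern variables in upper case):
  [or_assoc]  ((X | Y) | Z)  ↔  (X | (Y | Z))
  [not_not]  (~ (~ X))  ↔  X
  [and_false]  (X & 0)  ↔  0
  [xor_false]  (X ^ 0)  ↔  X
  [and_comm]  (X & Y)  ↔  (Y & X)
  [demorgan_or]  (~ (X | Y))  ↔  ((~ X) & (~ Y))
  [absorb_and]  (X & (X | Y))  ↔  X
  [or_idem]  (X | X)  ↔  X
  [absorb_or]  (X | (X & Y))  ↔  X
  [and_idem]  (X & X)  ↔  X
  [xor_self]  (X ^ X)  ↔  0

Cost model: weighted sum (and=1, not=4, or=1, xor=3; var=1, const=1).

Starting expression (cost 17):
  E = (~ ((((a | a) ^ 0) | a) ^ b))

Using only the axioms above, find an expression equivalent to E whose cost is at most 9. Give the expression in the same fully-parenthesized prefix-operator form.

step 1: or_idem (→) rewrites (a | a) into a, now (~ (((a ^ 0) | a) ^ b))
step 2: xor_false (→) rewrites (a ^ 0) into a, now (~ ((a | a) ^ b))
step 3: or_idem (→) rewrites (a | a) into a, reaching cost 9 (bound 9)

(~ (a ^ b))   [cost 9]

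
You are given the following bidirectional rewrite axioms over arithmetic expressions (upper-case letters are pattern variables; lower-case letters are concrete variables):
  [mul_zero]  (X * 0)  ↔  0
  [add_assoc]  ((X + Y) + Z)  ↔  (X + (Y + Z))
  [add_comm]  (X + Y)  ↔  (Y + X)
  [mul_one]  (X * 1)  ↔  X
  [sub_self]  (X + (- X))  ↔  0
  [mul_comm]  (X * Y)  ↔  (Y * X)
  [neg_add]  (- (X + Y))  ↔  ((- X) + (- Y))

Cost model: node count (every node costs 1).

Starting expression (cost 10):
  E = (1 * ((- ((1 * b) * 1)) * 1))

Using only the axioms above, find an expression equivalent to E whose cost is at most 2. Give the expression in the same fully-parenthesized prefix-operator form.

step 1: mul_one (→) rewrites ((1 * b) * 1) into (1 * b), now (1 * ((- (1 * b)) * 1))
step 2: mul_comm (→) rewrites (1 * b) into (b * 1), now (1 * ((- (b * 1)) * 1))
step 3: mul_one (→) rewrites ((- (b * 1)) * 1) into (- (b * 1)), now (1 * (- (b * 1)))
step 4: mul_one (→) rewrites (b * 1) into b, now (1 * (- b))
step 5: mul_comm (→) rewrites (1 * (- b)) into ((- b) * 1)
step 6: mul_one (→) rewrites ((- b) * 1) into (- b), reaching cost 2 (bound 2)

(- b)   [cost 2]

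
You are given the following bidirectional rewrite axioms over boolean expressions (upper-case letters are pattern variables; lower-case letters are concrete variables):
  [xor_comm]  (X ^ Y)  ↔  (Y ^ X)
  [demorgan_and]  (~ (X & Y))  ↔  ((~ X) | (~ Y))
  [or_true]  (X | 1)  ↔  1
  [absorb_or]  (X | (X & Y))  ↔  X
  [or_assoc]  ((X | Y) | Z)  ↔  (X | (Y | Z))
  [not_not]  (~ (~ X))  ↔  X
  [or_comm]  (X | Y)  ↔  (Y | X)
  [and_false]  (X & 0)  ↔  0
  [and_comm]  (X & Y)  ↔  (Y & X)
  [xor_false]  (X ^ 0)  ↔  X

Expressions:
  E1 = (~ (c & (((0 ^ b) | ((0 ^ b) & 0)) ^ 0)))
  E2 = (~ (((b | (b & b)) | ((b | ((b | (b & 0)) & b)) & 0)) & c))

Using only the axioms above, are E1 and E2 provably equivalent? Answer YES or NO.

YES

step 1: absorb_or (→) rewrites ((0 ^ b) | ((0 ^ b) & 0)) into (0 ^ b), now (~ (c & ((0 ^ b) ^ 0)))
step 2: xor_comm (→) rewrites (0 ^ b) into (b ^ 0), now (~ (c & ((b ^ 0) ^ 0)))
step 3: xor_comm (→) rewrites ((b ^ 0) ^ 0) into (0 ^ (b ^ 0)), now (~ (c & (0 ^ (b ^ 0))))
step 4: xor_false (→) rewrites (b ^ 0) into b, now (~ (c & (0 ^ b)))
step 5: and_comm (→) rewrites (c & (0 ^ b)) into ((0 ^ b) & c), now (~ ((0 ^ b) & c))
step 6: xor_comm (→) rewrites (0 ^ b) into (b ^ 0), now (~ ((b ^ 0) & c))
step 7: xor_false (→) rewrites (b ^ 0) into b, now (~ (b & c))
step 8: absorb_or (←) rewrites b into (b | (b & b)), now (~ ((b | (b & b)) & c))
step 9: absorb_or (←) rewrites (b | (b & b)) into ((b | (b & b)) | ((b | (b & b)) & 0)), now (~ (((b | (b & b)) | ((b | (b & b)) & 0)) & c))
step 10: absorb_or (←) rewrites b into (b | (b & 0)), which is E2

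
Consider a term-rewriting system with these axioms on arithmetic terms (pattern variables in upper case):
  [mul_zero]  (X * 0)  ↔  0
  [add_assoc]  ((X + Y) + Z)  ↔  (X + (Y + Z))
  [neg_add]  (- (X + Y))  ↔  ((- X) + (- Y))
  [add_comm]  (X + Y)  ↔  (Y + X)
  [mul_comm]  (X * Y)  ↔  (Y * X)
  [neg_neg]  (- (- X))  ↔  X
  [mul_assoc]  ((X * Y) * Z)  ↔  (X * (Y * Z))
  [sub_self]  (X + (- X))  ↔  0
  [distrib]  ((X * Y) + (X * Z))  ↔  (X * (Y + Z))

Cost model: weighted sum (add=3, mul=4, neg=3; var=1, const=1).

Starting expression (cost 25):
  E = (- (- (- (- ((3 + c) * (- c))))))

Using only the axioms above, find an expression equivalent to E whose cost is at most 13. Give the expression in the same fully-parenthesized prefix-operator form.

((- c) * (3 + c))   [cost 13]

(1) ((3 + c) * (- c))  =[mul_comm →]=  ((- c) * (3 + c))    ⊢ (- (- (- (- ((- c) * (3 + c))))))
(2) (- (- (- (- ((- c) * (3 + c))))))  =[neg_neg →]=  (- (- ((- c) * (3 + c))))
(3) (- (- ((- c) * (3 + c))))  =[neg_neg →]=  ((- c) * (3 + c))    ⊢ cost 13, within 13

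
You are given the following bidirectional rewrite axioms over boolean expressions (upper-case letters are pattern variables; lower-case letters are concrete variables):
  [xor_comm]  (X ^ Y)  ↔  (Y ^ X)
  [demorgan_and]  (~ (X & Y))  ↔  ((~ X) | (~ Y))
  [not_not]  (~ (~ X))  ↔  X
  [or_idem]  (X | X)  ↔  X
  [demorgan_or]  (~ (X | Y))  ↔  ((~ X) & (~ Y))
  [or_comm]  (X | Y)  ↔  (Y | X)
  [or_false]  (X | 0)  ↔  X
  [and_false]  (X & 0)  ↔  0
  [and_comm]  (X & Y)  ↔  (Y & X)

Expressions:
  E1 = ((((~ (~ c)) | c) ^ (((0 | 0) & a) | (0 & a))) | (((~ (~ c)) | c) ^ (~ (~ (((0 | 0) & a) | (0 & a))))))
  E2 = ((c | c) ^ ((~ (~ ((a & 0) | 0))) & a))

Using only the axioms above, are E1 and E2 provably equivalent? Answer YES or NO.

step 1: not_not (→) rewrites (~ (~ (((0 | 0) & a) | (0 & a)))) into (((0 | 0) & a) | (0 & a)), now ((((~ (~ c)) | c) ^ (((0 | 0) & a) | (0 & a))) | (((~ (~ c)) | c) ^ (((0 | 0) & a) | (0 & a))))
step 2: or_idem (→) rewrites ((((~ (~ c)) | c) ^ (((0 | 0) & a) | (0 & a))) | (((~ (~ c)) | c) ^ (((0 | 0) & a) | (0 & a)))) into (((~ (~ c)) | c) ^ (((0 | 0) & a) | (0 & a)))
step 3: or_idem (→) rewrites (0 | 0) into 0, now (((~ (~ c)) | c) ^ ((0 & a) | (0 & a)))
step 4: not_not (→) rewrites (~ (~ c)) into c, now ((c | c) ^ ((0 & a) | (0 & a)))
step 5: or_idem (→) rewrites ((0 & a) | (0 & a)) into (0 & a), now ((c | c) ^ (0 & a))
step 6: not_not (←) rewrites 0 into (~ (~ 0)), now ((c | c) ^ ((~ (~ 0)) & a))
step 7: and_false (←) rewrites 0 into (a & 0), now ((c | c) ^ ((~ (~ (a & 0))) & a))
step 8: or_false (←) rewrites (a & 0) into ((a & 0) | 0), which is E2

YES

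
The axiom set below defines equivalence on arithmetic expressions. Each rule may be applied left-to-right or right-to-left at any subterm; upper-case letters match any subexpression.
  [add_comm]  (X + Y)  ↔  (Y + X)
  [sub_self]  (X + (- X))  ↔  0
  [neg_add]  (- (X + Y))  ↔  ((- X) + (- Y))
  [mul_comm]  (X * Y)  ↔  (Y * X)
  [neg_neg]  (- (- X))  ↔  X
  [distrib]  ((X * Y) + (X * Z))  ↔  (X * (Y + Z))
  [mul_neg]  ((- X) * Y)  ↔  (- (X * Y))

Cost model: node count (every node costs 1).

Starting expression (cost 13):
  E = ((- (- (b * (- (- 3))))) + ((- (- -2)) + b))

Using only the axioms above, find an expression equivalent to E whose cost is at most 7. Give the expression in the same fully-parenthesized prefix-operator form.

((b * 3) + (-2 + b))   [cost 7]

step 1: neg_neg (→) rewrites (- (- -2)) into -2, now ((- (- (b * (- (- 3))))) + (-2 + b))
step 2: neg_neg (→) rewrites (- (- (b * (- (- 3))))) into (b * (- (- 3))), now ((b * (- (- 3))) + (-2 + b))
step 3: neg_neg (→) rewrites (- (- 3)) into 3, reaching cost 7 (bound 7)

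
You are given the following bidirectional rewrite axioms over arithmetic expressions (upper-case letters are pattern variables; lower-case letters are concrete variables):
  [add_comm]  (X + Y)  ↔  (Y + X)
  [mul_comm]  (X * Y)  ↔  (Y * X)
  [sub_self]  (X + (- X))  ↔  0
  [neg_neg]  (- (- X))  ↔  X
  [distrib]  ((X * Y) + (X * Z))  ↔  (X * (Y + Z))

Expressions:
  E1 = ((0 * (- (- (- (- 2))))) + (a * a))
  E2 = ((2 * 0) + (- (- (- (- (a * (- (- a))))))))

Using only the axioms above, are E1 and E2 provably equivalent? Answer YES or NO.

step 1: neg_neg (→) rewrites (- (- (- 2))) into (- 2), now ((0 * (- (- 2))) + (a * a))
step 2: mul_comm (→) rewrites (0 * (- (- 2))) into ((- (- 2)) * 0), now (((- (- 2)) * 0) + (a * a))
step 3: neg_neg (→) rewrites (- (- 2)) into 2, now ((2 * 0) + (a * a))
step 4: neg_neg (←) rewrites (a * a) into (- (- (a * a))), now ((2 * 0) + (- (- (a * a))))
step 5: neg_neg (←) rewrites a into (- (- a)), now ((2 * 0) + (- (- (a * (- (- a))))))
step 6: neg_neg (←) rewrites (- (a * (- (- a)))) into (- (- (- (a * (- (- a)))))), which is E2

YES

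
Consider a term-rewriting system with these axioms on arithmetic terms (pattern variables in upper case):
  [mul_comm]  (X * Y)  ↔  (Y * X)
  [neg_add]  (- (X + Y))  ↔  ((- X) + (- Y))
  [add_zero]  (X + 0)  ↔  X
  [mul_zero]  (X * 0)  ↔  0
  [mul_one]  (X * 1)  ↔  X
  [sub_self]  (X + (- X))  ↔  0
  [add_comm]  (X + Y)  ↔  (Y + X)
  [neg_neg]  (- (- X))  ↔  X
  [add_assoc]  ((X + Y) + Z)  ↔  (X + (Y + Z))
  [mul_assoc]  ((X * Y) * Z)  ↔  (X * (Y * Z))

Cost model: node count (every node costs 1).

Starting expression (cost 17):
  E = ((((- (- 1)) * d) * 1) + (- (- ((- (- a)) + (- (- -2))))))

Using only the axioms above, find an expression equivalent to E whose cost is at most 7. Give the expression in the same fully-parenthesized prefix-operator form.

step 1: neg_neg (→) rewrites (- (- ((- (- a)) + (- (- -2))))) into ((- (- a)) + (- (- -2))), now ((((- (- 1)) * d) * 1) + ((- (- a)) + (- (- -2))))
step 2: neg_neg (→) rewrites (- (- -2)) into -2, now ((((- (- 1)) * d) * 1) + ((- (- a)) + -2))
step 3: mul_one (→) rewrites (((- (- 1)) * d) * 1) into ((- (- 1)) * d), now (((- (- 1)) * d) + ((- (- a)) + -2))
step 4: neg_neg (→) rewrites (- (- a)) into a, now (((- (- 1)) * d) + (a + -2))
step 5: neg_neg (→) rewrites (- (- 1)) into 1, reaching cost 7 (bound 7)

((1 * d) + (a + -2))   [cost 7]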